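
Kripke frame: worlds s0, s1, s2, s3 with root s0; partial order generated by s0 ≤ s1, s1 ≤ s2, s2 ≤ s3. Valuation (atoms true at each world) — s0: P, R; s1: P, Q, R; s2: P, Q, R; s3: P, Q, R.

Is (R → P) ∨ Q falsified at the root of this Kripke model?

s0 ⊩ (R → P) ∨ Q via the disjunct R → P.
So the root s0 forces (R → P) ∨ Q; the model is not a countermodel.

No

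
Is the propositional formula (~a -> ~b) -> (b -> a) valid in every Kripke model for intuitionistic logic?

This is the converse of contraposition, which is not intuitionistically valid.
A Kripke countermodel: worlds w0, w1; order generated by w0 <= w1; atoms true at each world — w0:{b}; w1:{a,b}.
w0 ||-/- (~a -> ~b) -> (b -> a): already at w0 itself, w0 ||- ~a -> ~b but w0 ||-/- b -> a.
w0 ||-/- b -> a: already at w0 itself, w0 ||- b but w0 ||-/- a.
w0 lacks atom a, so w0 ||-/- a.
So the root w0 does not force the formula.

No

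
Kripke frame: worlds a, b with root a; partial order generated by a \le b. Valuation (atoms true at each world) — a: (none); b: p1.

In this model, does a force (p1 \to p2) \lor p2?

a \nVdash (p1 \to p2) \lor p2: neither disjunct is forced at a.
a \nVdash p1 \to p2: at the accessible world b, b \Vdash p1 but b \nVdash p2.
b lacks atom p2, so b \nVdash p2.

No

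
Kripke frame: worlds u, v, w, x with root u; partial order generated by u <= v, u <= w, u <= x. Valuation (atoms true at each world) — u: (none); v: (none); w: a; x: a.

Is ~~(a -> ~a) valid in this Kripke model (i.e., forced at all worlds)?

Not every world: u ||-/- ~~(a -> ~a).
u ||-/- ~~(a -> ~a) since w is accessible from u and w ||- ~(a -> ~a).
w ||- ~(a -> ~a): no world accessible from w forces a -> ~a.

No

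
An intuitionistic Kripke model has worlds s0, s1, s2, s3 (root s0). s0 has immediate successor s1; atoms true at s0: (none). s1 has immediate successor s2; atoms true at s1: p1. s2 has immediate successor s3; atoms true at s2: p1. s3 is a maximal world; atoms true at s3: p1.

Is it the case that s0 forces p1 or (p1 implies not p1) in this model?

s0 does not force p1 or (p1 implies not p1): neither disjunct is forced at s0.
s0 lacks atom p1, so s0 does not force p1.

No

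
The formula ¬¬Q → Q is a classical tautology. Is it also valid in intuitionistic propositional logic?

No

This is double-negation elimination, which is not intuitionistically valid.
A Kripke countermodel: worlds s0, s1; order generated by s0 ≤ s1; atoms true at each world — s0:{}; s1:{Q}.
s0 ⊮ ¬¬Q → Q: already at s0 itself, s0 ⊩ ¬¬Q but s0 ⊮ Q.
s0 lacks atom Q, so s0 ⊮ Q.
So the root s0 does not force the formula.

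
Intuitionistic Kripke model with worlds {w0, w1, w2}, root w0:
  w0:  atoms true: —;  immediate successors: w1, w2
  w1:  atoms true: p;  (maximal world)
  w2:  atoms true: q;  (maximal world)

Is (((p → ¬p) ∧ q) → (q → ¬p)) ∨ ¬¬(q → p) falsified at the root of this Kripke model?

w0 ⊩ (((p → ¬p) ∧ q) → (q → ¬p)) ∨ ¬¬(q → p) via the disjunct ((p → ¬p) ∧ q) → (q → ¬p).
So the root w0 forces (((p → ¬p) ∧ q) → (q → ¬p)) ∨ ¬¬(q → p); the model is not a countermodel.

No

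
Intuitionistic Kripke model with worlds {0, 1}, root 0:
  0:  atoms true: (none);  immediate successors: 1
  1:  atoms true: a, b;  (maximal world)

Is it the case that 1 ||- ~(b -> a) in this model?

No

1 ||-/- ~(b -> a) since 1 is accessible from 1 and 1 ||- b -> a.
1 ||- b -> a: every world accessible from 1 that forces b (namely 1) also forces a.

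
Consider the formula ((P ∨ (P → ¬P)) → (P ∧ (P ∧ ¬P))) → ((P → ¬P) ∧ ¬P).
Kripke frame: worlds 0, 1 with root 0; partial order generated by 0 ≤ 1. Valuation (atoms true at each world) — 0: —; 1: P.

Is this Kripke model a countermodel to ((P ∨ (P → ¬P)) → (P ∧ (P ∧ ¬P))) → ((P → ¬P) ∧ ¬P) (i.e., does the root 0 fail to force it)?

0 ⊩ ((P ∨ (P → ¬P)) → (P ∧ (P ∧ ¬P))) → ((P → ¬P) ∧ ¬P) vacuously: no world accessible from 0 forces the antecedent (P ∨ (P → ¬P)) → (P ∧ (P ∧ ¬P)).
So the root 0 forces ((P ∨ (P → ¬P)) → (P ∧ (P ∧ ¬P))) → ((P → ¬P) ∧ ¬P); the model is not a countermodel.

No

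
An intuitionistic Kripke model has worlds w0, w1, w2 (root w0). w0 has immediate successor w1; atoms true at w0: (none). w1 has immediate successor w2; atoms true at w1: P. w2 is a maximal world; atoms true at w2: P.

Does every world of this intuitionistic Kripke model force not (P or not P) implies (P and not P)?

Yes

w0 forces not (P or not P) implies (P and not P) vacuously: no world accessible from w0 forces the antecedent not (P or not P).
Since the root w0 forces not (P or not P) implies (P and not P) and forcing is persistent (monotone upward), every world forces it.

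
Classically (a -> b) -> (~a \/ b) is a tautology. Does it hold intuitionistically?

No

This is the material-implication-as-disjunction principle, which is not intuitionistically valid.
A Kripke countermodel: worlds 0, 1; order generated by 0 <= 1; atoms true at each world — 0:{}; 1:{a,b}.
0 ||-/- (a -> b) -> (~a \/ b): already at 0 itself, 0 ||- a -> b but 0 ||-/- ~a \/ b.
0 ||-/- ~a \/ b: neither disjunct is forced at 0.
0 ||-/- ~a since 1 is accessible from 0 and 1 ||- a.
So the root 0 does not force the formula.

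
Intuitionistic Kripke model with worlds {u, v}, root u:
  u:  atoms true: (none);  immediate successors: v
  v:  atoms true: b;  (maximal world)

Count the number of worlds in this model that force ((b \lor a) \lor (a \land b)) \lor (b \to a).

u: does not force it — u \nVdash ((b \lor a) \lor (a \land b)) \lor (b \to a): neither disjunct is forced at u.
v: forces it.
Worlds forcing the formula: {v}.

1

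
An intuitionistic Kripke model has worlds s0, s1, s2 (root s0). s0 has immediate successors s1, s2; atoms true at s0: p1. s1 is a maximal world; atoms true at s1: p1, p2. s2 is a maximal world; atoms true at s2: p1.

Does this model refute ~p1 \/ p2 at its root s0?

s0 ||-/- ~p1 \/ p2: neither disjunct is forced at s0.
s0 ||-/- ~p1 since s0 is accessible from s0 and s0 ||- p1.
So the root s0 does not force ~p1 \/ p2; the model is a countermodel.

Yes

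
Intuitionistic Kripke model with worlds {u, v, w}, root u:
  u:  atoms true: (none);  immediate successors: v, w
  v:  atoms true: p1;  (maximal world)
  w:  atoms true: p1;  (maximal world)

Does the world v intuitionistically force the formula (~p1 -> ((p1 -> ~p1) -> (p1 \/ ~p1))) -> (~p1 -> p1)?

Yes

v ||- (~p1 -> ((p1 -> ~p1) -> (p1 \/ ~p1))) -> (~p1 -> p1): every world accessible from v that forces ~p1 -> ((p1 -> ~p1) -> (p1 \/ ~p1)) (namely v) also forces ~p1 -> p1.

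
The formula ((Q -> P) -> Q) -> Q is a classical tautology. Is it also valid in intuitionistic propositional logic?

This is Peirce's law, which is not intuitionistically valid.
A Kripke countermodel: worlds w0, w1; order generated by w0 <= w1; atoms true at each world — w0:{}; w1:{Q}.
w0 ||-/- ((Q -> P) -> Q) -> Q: already at w0 itself, w0 ||- (Q -> P) -> Q but w0 ||-/- Q.
w0 lacks atom Q, so w0 ||-/- Q.
So the root w0 does not force the formula.

No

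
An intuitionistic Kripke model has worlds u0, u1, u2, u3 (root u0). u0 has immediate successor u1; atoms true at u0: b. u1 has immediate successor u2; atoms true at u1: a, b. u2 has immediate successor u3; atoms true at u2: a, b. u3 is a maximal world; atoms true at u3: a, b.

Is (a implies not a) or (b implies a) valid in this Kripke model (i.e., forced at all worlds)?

Not every world: u0 does not force (a implies not a) or (b implies a).
u0 does not force (a implies not a) or (b implies a): neither disjunct is forced at u0.
u0 does not force a implies not a: at the accessible world u1, u1 forces a but u1 does not force not a.
u1 does not force not a since u1 is accessible from u1 and u1 forces a.

No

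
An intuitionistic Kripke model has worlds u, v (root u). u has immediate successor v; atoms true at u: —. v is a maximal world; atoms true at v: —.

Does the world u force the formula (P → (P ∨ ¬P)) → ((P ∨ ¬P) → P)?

u ⊮ (P → (P ∨ ¬P)) → ((P ∨ ¬P) → P): already at u itself, u ⊩ P → (P ∨ ¬P) but u ⊮ (P ∨ ¬P) → P.
u ⊮ (P ∨ ¬P) → P: already at u itself, u ⊩ P ∨ ¬P but u ⊮ P.
u lacks atom P, so u ⊮ P.

No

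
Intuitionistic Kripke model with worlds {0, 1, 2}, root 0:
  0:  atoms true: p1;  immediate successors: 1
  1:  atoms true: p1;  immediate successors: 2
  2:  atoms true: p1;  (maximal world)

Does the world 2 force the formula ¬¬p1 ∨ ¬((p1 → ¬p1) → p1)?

2 ⊩ ¬¬p1 ∨ ¬((p1 → ¬p1) → p1) via the disjunct ¬¬p1.

Yes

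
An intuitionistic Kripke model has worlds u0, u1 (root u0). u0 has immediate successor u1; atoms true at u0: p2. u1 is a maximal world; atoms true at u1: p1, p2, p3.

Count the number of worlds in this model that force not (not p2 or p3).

u0: does not force it — u0 does not force not (not p2 or p3) since u1 is accessible from u0 and u1 forces not p2 or p3.
u1: does not force it.
Worlds forcing the formula: { }.

0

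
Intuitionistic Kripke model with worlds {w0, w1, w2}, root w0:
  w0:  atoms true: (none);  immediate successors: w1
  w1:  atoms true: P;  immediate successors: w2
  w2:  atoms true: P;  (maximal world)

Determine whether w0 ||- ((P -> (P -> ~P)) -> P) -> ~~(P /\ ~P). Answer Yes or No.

w0 ||-/- ((P -> (P -> ~P)) -> P) -> ~~(P /\ ~P): already at w0 itself, w0 ||- (P -> (P -> ~P)) -> P but w0 ||-/- ~~(P /\ ~P).
w0 ||-/- ~~(P /\ ~P) since w0 is accessible from w0 and w0 ||- ~(P /\ ~P).
w0 ||- ~(P /\ ~P): no world accessible from w0 forces P /\ ~P.

No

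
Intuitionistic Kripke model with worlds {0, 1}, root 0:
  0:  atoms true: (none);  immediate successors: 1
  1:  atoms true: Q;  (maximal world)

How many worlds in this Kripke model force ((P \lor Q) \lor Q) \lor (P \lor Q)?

1

0: does not force it — 0 \nVdash ((P \lor Q) \lor Q) \lor (P \lor Q): neither disjunct is forced at 0.
1: forces it.
Worlds forcing the formula: {1}.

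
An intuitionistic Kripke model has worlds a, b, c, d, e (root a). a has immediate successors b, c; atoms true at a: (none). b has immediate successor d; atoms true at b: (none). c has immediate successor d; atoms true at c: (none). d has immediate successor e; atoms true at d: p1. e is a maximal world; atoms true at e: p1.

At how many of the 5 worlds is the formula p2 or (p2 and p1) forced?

a: does not force it — a does not force p2 or (p2 and p1): neither disjunct is forced at a.
b: does not force it — b does not force p2 or (p2 and p1): neither disjunct is forced at b.
c: does not force it.
d: does not force it.
e: does not force it.
Worlds forcing the formula: { }.

0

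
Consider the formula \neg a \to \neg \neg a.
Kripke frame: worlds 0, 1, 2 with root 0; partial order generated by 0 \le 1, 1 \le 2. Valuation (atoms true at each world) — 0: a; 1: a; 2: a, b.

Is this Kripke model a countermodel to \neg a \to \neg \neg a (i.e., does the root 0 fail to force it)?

No

0 \Vdash \neg a \to \neg \neg a vacuously: no world accessible from 0 forces the antecedent \neg a.
So the root 0 forces \neg a \to \neg \neg a; the model is not a countermodel.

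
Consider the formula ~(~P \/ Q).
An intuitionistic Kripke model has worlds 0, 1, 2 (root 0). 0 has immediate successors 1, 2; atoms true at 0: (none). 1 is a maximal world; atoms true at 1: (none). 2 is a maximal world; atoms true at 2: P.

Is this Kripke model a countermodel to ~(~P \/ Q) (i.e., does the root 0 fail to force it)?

Yes

0 ||-/- ~(~P \/ Q) since 1 is accessible from 0 and 1 ||- ~P \/ Q.
1 ||- ~P \/ Q via the disjunct ~P.
So the root 0 does not force ~(~P \/ Q); the model is a countermodel.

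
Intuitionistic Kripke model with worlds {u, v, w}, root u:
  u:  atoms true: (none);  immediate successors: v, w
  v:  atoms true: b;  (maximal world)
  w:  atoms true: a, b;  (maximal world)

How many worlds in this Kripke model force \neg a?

u: does not force it — u \nVdash \neg a since w is accessible from u and w \Vdash a.
v: forces it.
w: does not force it — w \nVdash \neg a since w is accessible from w and w \Vdash a.
Worlds forcing the formula: {v}.

1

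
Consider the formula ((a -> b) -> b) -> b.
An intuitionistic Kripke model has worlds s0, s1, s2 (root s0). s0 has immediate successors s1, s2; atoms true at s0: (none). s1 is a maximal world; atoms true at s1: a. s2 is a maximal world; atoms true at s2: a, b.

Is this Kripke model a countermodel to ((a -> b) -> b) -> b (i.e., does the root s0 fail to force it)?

Yes

s0 ||-/- ((a -> b) -> b) -> b: already at s0 itself, s0 ||- (a -> b) -> b but s0 ||-/- b.
s0 lacks atom b, so s0 ||-/- b.
So the root s0 does not force ((a -> b) -> b) -> b; the model is a countermodel.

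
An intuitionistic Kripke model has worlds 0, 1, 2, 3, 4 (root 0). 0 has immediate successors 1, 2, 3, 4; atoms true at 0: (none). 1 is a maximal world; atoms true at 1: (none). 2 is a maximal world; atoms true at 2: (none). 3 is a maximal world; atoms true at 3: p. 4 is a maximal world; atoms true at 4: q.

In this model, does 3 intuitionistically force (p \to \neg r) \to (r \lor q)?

3 \nVdash (p \to \neg r) \to (r \lor q): already at 3 itself, 3 \Vdash p \to \neg r but 3 \nVdash r \lor q.
3 \nVdash r \lor q: neither disjunct is forced at 3.
3 lacks atom r, so 3 \nVdash r.

No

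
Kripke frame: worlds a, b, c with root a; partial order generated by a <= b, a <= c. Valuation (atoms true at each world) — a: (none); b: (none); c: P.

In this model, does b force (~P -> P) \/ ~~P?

b ||-/- (~P -> P) \/ ~~P: neither disjunct is forced at b.
b ||-/- ~P -> P: already at b itself, b ||- ~P but b ||-/- P.
b lacks atom P, so b ||-/- P.

No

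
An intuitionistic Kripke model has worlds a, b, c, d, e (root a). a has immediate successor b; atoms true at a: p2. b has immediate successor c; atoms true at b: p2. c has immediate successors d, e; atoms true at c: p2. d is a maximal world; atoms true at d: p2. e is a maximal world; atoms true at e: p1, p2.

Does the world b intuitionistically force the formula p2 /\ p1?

No

b ||-/- p2 /\ p1 since b fails p1.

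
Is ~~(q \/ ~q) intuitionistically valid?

Yes

This is the double negation of excluded middle, which is intuitionistically derivable.
Assuming ~(q \/ ~q): from q we'd get q \/ ~q, so ~q; but then q \/ ~q again — contradiction. Hence ~~(q \/ ~q).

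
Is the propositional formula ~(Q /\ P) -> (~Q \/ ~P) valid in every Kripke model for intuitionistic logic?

No

This is the constructively invalid direction of De Morgan's law for conjunction, which is not intuitionistically valid.
A Kripke countermodel: worlds w0, w1, w2; order generated by w0 <= w1, w0 <= w2; atoms true at each world — w0:{}; w1:{Q}; w2:{P}.
w0 ||-/- ~(Q /\ P) -> (~Q \/ ~P): already at w0 itself, w0 ||- ~(Q /\ P) but w0 ||-/- ~Q \/ ~P.
w0 ||-/- ~Q \/ ~P: neither disjunct is forced at w0.
w0 ||-/- ~Q since w1 is accessible from w0 and w1 ||- Q.
So the root w0 does not force the formula.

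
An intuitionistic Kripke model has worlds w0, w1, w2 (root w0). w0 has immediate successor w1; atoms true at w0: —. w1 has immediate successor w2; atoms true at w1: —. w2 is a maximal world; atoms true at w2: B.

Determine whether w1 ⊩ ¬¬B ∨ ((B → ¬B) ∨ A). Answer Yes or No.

Yes

w1 ⊩ ¬¬B ∨ ((B → ¬B) ∨ A) via the disjunct ¬¬B.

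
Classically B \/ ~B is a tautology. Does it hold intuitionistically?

No

This is the law of excluded middle, which is not intuitionistically valid.
A Kripke countermodel: worlds 0, 1; order generated by 0 <= 1; atoms true at each world — 0:{}; 1:{B}.
0 ||-/- B \/ ~B: neither disjunct is forced at 0.
0 lacks atom B, so 0 ||-/- B.
So the root 0 does not force the formula.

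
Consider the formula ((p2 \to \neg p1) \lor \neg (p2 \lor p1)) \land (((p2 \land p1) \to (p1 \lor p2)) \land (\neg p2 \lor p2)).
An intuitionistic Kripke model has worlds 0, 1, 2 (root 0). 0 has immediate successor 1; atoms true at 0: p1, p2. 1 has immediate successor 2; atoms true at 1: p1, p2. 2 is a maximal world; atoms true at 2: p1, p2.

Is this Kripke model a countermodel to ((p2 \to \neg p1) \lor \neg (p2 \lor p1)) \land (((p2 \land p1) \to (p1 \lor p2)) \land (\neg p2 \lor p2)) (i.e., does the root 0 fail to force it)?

0 \nVdash ((p2 \to \neg p1) \lor \neg (p2 \lor p1)) \land (((p2 \land p1) \to (p1 \lor p2)) \land (\neg p2 \lor p2)) since 0 fails (p2 \to \neg p1) \lor \neg (p2 \lor p1).
So the root 0 does not force ((p2 \to \neg p1) \lor \neg (p2 \lor p1)) \land (((p2 \land p1) \to (p1 \lor p2)) \land (\neg p2 \lor p2)); the model is a countermodel.

Yes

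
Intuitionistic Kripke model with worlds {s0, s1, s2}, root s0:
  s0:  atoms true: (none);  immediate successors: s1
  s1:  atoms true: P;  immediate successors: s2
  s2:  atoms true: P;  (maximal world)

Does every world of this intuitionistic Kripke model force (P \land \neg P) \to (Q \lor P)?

s0 \Vdash (P \land \neg P) \to (Q \lor P) vacuously: no world accessible from s0 forces the antecedent P \land \neg P.
Since the root s0 forces (P \land \neg P) \to (Q \lor P) and forcing is persistent (monotone upward), every world forces it.

Yes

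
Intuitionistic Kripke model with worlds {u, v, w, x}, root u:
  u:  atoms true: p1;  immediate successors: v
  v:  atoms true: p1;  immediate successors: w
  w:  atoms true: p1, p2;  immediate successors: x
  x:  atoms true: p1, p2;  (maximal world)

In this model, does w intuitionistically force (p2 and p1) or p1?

Yes

w forces (p2 and p1) or p1 via the disjunct p2 and p1.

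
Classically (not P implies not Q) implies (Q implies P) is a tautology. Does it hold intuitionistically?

This is the converse of contraposition, which is not intuitionistically valid.
A Kripke countermodel: worlds 0, 1; order generated by 0 <= 1; atoms true at each world — 0:{Q}; 1:{P,Q}.
0 does not force (not P implies not Q) implies (Q implies P): already at 0 itself, 0 forces not P implies not Q but 0 does not force Q implies P.
0 does not force Q implies P: already at 0 itself, 0 forces Q but 0 does not force P.
0 lacks atom P, so 0 does not force P.
So the root 0 does not force the formula.

No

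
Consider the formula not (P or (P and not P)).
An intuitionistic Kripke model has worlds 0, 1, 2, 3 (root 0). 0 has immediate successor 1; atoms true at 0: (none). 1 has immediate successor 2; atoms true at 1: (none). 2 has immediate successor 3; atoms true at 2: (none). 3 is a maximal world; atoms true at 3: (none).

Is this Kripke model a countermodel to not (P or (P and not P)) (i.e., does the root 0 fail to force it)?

No

0 forces not (P or (P and not P)): no world accessible from 0 forces P or (P and not P).
So the root 0 forces not (P or (P and not P)); the model is not a countermodel.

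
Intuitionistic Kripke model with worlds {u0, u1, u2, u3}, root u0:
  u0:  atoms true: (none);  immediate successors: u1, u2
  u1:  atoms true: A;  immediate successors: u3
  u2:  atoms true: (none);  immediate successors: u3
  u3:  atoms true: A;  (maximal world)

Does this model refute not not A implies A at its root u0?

u0 does not force not not A implies A: already at u0 itself, u0 forces not not A but u0 does not force A.
u0 lacks atom A, so u0 does not force A.
So the root u0 does not force not not A implies A; the model is a countermodel.

Yes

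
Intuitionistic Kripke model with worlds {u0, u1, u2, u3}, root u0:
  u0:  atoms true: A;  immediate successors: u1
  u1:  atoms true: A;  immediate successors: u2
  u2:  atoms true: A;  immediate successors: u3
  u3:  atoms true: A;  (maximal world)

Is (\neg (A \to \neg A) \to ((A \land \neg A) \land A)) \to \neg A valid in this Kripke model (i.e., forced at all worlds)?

u0 \Vdash (\neg (A \to \neg A) \to ((A \land \neg A) \land A)) \to \neg A vacuously: no world accessible from u0 forces the antecedent \neg (A \to \neg A) \to ((A \land \neg A) \land A).
Since the root u0 forces (\neg (A \to \neg A) \to ((A \land \neg A) \land A)) \to \neg A and forcing is persistent (monotone upward), every world forces it.

Yes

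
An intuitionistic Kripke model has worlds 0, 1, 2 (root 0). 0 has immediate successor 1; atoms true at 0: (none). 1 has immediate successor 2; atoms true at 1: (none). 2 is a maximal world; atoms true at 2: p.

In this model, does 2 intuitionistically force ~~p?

2 ||- ~~p: no world accessible from 2 forces ~p.

Yes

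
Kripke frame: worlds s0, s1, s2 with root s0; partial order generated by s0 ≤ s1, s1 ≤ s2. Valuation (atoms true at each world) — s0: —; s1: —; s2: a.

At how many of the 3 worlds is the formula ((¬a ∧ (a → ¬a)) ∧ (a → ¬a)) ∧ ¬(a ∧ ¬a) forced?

s0: does not force it — s0 ⊮ ((¬a ∧ (a → ¬a)) ∧ (a → ¬a)) ∧ ¬(a ∧ ¬a) since s0 fails (¬a ∧ (a → ¬a)) ∧ (a → ¬a).
s1: does not force it — s1 ⊮ ((¬a ∧ (a → ¬a)) ∧ (a → ¬a)) ∧ ¬(a ∧ ¬a) since s1 fails (¬a ∧ (a → ¬a)) ∧ (a → ¬a).
s2: does not force it — s2 ⊮ ((¬a ∧ (a → ¬a)) ∧ (a → ¬a)) ∧ ¬(a ∧ ¬a) since s2 fails (¬a ∧ (a → ¬a)) ∧ (a → ¬a).
Worlds forcing the formula: { }.

0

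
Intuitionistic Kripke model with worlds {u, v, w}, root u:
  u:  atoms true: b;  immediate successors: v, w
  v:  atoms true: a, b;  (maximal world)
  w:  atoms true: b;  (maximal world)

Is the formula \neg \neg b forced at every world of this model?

u \Vdash \neg \neg b: no world accessible from u forces \neg b.
Since the root u forces \neg \neg b and forcing is persistent (monotone upward), every world forces it.

Yes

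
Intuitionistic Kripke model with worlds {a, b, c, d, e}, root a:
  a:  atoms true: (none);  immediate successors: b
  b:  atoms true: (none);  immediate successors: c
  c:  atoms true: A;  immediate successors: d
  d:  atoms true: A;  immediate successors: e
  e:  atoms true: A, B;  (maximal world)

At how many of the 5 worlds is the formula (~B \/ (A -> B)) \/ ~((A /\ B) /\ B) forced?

a: does not force it — a ||-/- (~B \/ (A -> B)) \/ ~((A /\ B) /\ B): neither disjunct is forced at a.
b: does not force it — b ||-/- (~B \/ (A -> B)) \/ ~((A /\ B) /\ B): neither disjunct is forced at b.
c: does not force it.
d: does not force it.
e: forces it.
Worlds forcing the formula: {e}.

1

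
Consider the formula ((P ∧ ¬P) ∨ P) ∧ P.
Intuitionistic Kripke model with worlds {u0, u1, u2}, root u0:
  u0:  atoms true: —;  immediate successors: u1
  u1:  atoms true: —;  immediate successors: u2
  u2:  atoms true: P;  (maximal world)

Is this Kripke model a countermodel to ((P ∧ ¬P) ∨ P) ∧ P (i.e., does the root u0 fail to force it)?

u0 ⊮ ((P ∧ ¬P) ∨ P) ∧ P since u0 fails (P ∧ ¬P) ∨ P.
So the root u0 does not force ((P ∧ ¬P) ∨ P) ∧ P; the model is a countermodel.

Yes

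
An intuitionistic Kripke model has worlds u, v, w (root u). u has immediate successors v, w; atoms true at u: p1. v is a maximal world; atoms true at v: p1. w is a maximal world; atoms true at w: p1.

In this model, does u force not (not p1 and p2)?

u forces not (not p1 and p2): no world accessible from u forces not p1 and p2.

Yes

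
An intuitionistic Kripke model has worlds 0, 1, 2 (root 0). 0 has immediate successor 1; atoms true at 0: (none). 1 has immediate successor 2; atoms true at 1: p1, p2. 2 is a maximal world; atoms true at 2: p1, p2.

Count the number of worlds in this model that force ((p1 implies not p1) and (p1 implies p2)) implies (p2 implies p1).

3

0: forces it.
1: forces it.
2: forces it.
Worlds forcing the formula: {0, 1, 2}.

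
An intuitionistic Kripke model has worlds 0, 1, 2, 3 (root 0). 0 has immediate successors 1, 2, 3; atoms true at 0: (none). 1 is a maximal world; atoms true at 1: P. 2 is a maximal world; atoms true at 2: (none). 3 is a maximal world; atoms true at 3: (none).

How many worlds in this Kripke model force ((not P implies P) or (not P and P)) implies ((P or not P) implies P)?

4

0: forces it.
1: forces it.
2: forces it.
3: forces it.
Worlds forcing the formula: {0, 1, 2, 3}.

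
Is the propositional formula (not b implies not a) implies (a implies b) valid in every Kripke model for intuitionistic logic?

No

This is the converse of contraposition, which is not intuitionistically valid.
A Kripke countermodel: worlds w0, w1; order generated by w0 <= w1; atoms true at each world — w0:{a}; w1:{a,b}.
w0 does not force (not b implies not a) implies (a implies b): already at w0 itself, w0 forces not b implies not a but w0 does not force a implies b.
w0 does not force a implies b: already at w0 itself, w0 forces a but w0 does not force b.
w0 lacks atom b, so w0 does not force b.
So the root w0 does not force the formula.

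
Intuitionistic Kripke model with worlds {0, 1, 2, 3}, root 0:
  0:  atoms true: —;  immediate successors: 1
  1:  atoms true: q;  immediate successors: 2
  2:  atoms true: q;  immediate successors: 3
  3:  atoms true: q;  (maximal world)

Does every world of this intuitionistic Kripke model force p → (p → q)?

Yes

0 ⊩ p → (p → q) vacuously: no world accessible from 0 forces the antecedent p.
Since the root 0 forces p → (p → q) and forcing is persistent (monotone upward), every world forces it.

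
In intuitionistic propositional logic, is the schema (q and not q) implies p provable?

This is an instance of ex falso quodlibet, which is intuitionistically derivable.
No world can force both q and not q, so the antecedent q and not q is never forced and the implication holds vacuously at every world.

Yes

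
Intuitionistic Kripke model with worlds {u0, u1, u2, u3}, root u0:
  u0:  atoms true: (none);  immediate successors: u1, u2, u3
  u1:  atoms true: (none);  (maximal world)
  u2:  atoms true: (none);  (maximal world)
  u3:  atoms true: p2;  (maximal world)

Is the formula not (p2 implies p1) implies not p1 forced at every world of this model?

u0 forces not (p2 implies p1) implies not p1: every world accessible from u0 that forces not (p2 implies p1) (namely u3) also forces not p1.
Since the root u0 forces not (p2 implies p1) implies not p1 and forcing is persistent (monotone upward), every world forces it.

Yes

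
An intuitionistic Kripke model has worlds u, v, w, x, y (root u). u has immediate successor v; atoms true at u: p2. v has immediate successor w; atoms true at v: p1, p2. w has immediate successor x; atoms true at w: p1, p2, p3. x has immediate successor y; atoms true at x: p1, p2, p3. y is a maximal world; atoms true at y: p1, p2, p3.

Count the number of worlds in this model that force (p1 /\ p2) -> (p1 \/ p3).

5

u: forces it.
v: forces it.
w: forces it.
x: forces it.
y: forces it.
Worlds forcing the formula: {u, v, w, x, y}.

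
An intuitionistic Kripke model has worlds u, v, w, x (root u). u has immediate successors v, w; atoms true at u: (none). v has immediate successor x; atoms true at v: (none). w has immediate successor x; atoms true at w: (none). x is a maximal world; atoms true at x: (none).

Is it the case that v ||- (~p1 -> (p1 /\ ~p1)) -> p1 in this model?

v ||- (~p1 -> (p1 /\ ~p1)) -> p1 vacuously: no world accessible from v forces the antecedent ~p1 -> (p1 /\ ~p1).

Yes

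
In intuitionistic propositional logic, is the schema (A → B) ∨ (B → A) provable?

No

This is the Gödel–Dummett linearity axiom, which is not intuitionistically valid.
A Kripke countermodel: worlds u0, u1, u2; order generated by u0 ≤ u1, u0 ≤ u2; atoms true at each world — u0:{}; u1:{A}; u2:{B}.
u0 ⊮ (A → B) ∨ (B → A): neither disjunct is forced at u0.
u0 ⊮ A → B: at the accessible world u1, u1 ⊩ A but u1 ⊮ B.
u1 lacks atom B, so u1 ⊮ B.
So the root u0 does not force the formula.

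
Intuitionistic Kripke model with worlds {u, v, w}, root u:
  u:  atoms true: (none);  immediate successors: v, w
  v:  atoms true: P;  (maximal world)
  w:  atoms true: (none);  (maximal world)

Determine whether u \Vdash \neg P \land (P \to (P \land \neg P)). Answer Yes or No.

No

u \nVdash \neg P \land (P \to (P \land \neg P)) since u fails \neg P.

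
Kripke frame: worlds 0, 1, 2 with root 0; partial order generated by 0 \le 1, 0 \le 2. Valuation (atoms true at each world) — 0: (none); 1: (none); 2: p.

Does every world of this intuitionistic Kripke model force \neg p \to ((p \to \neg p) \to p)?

No

Not every world: 0 \nVdash \neg p \to ((p \to \neg p) \to p).
0 \nVdash \neg p \to ((p \to \neg p) \to p): at the accessible world 1, 1 \Vdash \neg p but 1 \nVdash (p \to \neg p) \to p.
1 \nVdash (p \to \neg p) \to p: already at 1 itself, 1 \Vdash p \to \neg p but 1 \nVdash p.
1 lacks atom p, so 1 \nVdash p.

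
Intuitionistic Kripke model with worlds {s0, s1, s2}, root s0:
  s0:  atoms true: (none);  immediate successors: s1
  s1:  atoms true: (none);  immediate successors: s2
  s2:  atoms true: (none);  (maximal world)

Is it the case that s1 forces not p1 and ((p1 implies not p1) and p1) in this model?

s1 does not force not p1 and ((p1 implies not p1) and p1) since s1 fails (p1 implies not p1) and p1.

No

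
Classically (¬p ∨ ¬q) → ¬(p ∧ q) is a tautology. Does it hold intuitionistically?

This is a constructively valid De Morgan direction (disjunction of negations to negated conjunction), which is intuitionistically derivable.
If ¬p holds at a world then no accessible world forces p, hence none forces p ∧ q; likewise for ¬q.

Yes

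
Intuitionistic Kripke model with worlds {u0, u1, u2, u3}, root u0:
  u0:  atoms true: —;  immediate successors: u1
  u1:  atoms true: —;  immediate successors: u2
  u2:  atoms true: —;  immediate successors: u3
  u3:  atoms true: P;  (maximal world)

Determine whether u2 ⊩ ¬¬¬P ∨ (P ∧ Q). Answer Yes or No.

No

u2 ⊮ ¬¬¬P ∨ (P ∧ Q): neither disjunct is forced at u2.
u2 ⊮ ¬¬¬P since u2 is accessible from u2 and u2 ⊩ ¬¬P.
u2 ⊩ ¬¬P: no world accessible from u2 forces ¬P.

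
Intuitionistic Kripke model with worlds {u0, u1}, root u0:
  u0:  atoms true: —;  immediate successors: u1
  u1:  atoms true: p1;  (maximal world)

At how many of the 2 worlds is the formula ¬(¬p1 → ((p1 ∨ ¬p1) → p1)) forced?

u0: does not force it — u0 ⊮ ¬(¬p1 → ((p1 ∨ ¬p1) → p1)) since u0 is accessible from u0 and u0 ⊩ ¬p1 → ((p1 ∨ ¬p1) → p1).
u1: does not force it.
Worlds forcing the formula: { }.

0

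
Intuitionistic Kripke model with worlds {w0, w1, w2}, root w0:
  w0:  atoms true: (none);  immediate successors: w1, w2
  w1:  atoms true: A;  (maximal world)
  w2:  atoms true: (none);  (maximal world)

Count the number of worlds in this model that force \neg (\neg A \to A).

1

w0: does not force it — w0 \nVdash \neg (\neg A \to A) since w1 is accessible from w0 and w1 \Vdash \neg A \to A.
w1: does not force it.
w2: forces it.
Worlds forcing the formula: {w2}.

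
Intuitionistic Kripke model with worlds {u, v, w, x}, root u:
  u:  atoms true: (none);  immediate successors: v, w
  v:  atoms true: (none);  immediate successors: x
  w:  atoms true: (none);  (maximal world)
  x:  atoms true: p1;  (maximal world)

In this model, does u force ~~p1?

u ||-/- ~~p1 since w is accessible from u and w ||- ~p1.
w ||- ~p1: no world accessible from w forces p1.

No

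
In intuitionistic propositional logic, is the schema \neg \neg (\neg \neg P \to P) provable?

This is the double negation of double-negation elimination, which is intuitionistically derivable.
By Glivenko's theorem the double negation of any classical propositional tautology is intuitionistically provable; \neg \neg P \to P is classically a tautology.

Yes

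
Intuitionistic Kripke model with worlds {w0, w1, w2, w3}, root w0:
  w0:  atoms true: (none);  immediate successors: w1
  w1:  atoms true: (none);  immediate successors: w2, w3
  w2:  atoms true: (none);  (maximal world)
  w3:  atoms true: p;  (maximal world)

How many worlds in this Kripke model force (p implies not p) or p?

w0: does not force it — w0 does not force (p implies not p) or p: neither disjunct is forced at w0.
w1: does not force it.
w2: forces it.
w3: forces it.
Worlds forcing the formula: {w2, w3}.

2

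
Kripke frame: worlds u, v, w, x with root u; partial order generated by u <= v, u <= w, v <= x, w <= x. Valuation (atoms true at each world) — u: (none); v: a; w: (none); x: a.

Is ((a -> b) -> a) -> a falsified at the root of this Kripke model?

Yes

u ||-/- ((a -> b) -> a) -> a: already at u itself, u ||- (a -> b) -> a but u ||-/- a.
u lacks atom a, so u ||-/- a.
So the root u does not force ((a -> b) -> a) -> a; the model is a countermodel.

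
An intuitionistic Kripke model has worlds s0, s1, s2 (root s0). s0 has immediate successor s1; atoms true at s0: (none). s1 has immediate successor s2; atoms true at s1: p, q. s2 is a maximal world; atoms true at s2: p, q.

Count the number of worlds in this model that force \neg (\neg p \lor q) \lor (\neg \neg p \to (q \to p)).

s0: forces it.
s1: forces it.
s2: forces it.
Worlds forcing the formula: {s0, s1, s2}.

3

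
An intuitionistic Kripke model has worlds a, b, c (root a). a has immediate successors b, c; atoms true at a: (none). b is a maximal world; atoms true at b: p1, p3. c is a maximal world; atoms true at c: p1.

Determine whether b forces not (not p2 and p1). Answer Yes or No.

No

b does not force not (not p2 and p1) since b is accessible from b and b forces not p2 and p1.
b forces not p2 and p1 since b forces both conjuncts.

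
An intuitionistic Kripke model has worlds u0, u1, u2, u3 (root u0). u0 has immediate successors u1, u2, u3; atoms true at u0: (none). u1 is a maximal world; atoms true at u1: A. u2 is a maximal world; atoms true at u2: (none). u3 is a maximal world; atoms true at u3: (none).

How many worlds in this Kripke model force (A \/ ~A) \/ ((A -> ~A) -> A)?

u0: does not force it — u0 ||-/- (A \/ ~A) \/ ((A -> ~A) -> A): neither disjunct is forced at u0.
u1: forces it.
u2: forces it.
u3: forces it.
Worlds forcing the formula: {u1, u2, u3}.

3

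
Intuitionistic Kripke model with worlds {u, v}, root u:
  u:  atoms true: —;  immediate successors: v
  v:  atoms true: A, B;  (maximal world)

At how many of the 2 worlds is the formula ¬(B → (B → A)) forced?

u: does not force it — u ⊮ ¬(B → (B → A)) since u is accessible from u and u ⊩ B → (B → A).
v: does not force it — v ⊮ ¬(B → (B → A)) since v is accessible from v and v ⊩ B → (B → A).
Worlds forcing the formula: { }.

0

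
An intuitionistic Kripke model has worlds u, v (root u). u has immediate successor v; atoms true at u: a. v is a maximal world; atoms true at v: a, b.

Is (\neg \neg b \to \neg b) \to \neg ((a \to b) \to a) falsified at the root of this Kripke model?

u \Vdash (\neg \neg b \to \neg b) \to \neg ((a \to b) \to a) vacuously: no world accessible from u forces the antecedent \neg \neg b \to \neg b.
So the root u forces (\neg \neg b \to \neg b) \to \neg ((a \to b) \to a); the model is not a countermodel.

No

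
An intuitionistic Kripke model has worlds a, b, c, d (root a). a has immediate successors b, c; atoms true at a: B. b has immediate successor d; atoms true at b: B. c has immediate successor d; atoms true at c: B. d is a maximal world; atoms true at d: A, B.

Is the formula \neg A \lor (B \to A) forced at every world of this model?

No

Not every world: a \nVdash \neg A \lor (B \to A).
a \nVdash \neg A \lor (B \to A): neither disjunct is forced at a.
a \nVdash \neg A since d is accessible from a and d \Vdash A.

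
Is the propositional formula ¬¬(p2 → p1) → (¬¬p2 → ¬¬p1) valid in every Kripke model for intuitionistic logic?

This is the distribution of double negation over implication, which is intuitionistically derivable.
Assume ¬¬(p2 → p1) and ¬¬p2; suppose ¬p1. Then p2 → p1 would give ¬p2 (by contraposition), contradicting ¬¬p2; so ¬(p2 → p1), contradicting ¬¬(p2 → p1). Hence ¬¬p1.

Yes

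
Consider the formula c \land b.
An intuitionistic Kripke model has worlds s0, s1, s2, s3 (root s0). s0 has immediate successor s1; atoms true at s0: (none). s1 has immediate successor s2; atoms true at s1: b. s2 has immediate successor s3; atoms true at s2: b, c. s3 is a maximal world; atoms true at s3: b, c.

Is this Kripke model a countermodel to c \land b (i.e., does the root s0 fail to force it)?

Yes

s0 \nVdash c \land b since s0 fails c.
So the root s0 does not force c \land b; the model is a countermodel.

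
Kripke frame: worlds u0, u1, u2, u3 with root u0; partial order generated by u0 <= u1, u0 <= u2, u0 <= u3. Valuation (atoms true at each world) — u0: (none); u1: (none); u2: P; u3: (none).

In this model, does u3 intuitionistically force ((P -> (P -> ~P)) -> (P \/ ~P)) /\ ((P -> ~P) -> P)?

u3 ||-/- ((P -> (P -> ~P)) -> (P \/ ~P)) /\ ((P -> ~P) -> P) since u3 fails (P -> ~P) -> P.

No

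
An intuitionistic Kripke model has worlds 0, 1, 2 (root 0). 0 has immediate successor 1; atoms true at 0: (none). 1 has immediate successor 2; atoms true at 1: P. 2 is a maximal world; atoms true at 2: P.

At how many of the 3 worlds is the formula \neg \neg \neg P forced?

0

0: does not force it — 0 \nVdash \neg \neg \neg P since 0 is accessible from 0 and 0 \Vdash \neg \neg P.
1: does not force it — 1 \nVdash \neg \neg \neg P since 1 is accessible from 1 and 1 \Vdash \neg \neg P.
2: does not force it.
Worlds forcing the formula: { }.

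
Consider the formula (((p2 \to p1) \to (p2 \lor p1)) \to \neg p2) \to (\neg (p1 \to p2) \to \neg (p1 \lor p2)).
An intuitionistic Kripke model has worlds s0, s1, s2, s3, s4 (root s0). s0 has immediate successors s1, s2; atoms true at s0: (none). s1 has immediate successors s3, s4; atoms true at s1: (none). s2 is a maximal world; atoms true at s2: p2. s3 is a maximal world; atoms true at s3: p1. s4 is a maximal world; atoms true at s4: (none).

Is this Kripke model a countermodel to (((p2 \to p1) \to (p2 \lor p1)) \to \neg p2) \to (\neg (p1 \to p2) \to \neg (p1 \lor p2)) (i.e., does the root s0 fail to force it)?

s0 \nVdash (((p2 \to p1) \to (p2 \lor p1)) \to \neg p2) \to (\neg (p1 \to p2) \to \neg (p1 \lor p2)): at the accessible world s1, s1 \Vdash ((p2 \to p1) \to (p2 \lor p1)) \to \neg p2 but s1 \nVdash \neg (p1 \to p2) \to \neg (p1 \lor p2).
s1 \nVdash \neg (p1 \to p2) \to \neg (p1 \lor p2): at the accessible world s3, s3 \Vdash \neg (p1 \to p2) but s3 \nVdash \neg (p1 \lor p2).
s3 \nVdash \neg (p1 \lor p2) since s3 is accessible from s3 and s3 \Vdash p1 \lor p2.
So the root s0 does not force (((p2 \to p1) \to (p2 \lor p1)) \to \neg p2) \to (\neg (p1 \to p2) \to \neg (p1 \lor p2)); the model is a countermodel.

Yes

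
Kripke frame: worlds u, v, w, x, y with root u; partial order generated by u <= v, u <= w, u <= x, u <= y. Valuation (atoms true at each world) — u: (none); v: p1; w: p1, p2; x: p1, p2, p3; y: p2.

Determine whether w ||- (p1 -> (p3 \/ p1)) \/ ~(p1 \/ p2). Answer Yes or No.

w ||- (p1 -> (p3 \/ p1)) \/ ~(p1 \/ p2) via the disjunct p1 -> (p3 \/ p1).

Yes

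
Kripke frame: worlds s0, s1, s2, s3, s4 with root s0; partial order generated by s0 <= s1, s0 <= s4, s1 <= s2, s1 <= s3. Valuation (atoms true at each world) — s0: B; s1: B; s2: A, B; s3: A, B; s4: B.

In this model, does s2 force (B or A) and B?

s2 forces (B or A) and B since s2 forces both conjuncts.

Yes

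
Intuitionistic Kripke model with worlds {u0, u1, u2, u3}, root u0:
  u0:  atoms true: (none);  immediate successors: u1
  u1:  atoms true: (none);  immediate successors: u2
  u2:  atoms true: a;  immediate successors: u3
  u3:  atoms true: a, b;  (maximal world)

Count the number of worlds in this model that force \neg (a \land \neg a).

u0: forces it.
u1: forces it.
u2: forces it.
u3: forces it.
Worlds forcing the formula: {u0, u1, u2, u3}.

4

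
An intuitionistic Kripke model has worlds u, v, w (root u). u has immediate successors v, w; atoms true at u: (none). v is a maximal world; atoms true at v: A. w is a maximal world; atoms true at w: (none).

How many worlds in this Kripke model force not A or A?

2

u: does not force it — u does not force not A or A: neither disjunct is forced at u.
v: forces it.
w: forces it.
Worlds forcing the formula: {v, w}.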